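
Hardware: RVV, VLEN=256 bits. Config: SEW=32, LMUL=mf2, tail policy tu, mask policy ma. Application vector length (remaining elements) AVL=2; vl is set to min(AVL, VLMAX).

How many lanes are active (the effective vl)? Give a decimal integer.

vl = 2

VLMAX = VLEN×LMUL/SEW = 256×1/2/32 = 4
AVL=2 ≤ VLMAX=4, so vl = 2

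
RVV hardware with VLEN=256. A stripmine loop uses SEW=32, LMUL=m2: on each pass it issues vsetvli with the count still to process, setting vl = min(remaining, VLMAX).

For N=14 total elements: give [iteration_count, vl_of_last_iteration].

[iterations, last_vl] = [1, 14]

VLMAX = VLEN×LMUL/SEW = 256×2/32 = 16
iterations = ceil(14/16) = 1; final-pass vl = 14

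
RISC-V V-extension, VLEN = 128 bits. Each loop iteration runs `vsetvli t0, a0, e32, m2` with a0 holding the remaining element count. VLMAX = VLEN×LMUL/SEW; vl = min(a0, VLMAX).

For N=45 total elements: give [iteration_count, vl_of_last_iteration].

[iterations, last_vl] = [6, 5]

lanes per group: 128·2/32 = 8
iterations = ceil(45/8) = 6; final-pass vl = 5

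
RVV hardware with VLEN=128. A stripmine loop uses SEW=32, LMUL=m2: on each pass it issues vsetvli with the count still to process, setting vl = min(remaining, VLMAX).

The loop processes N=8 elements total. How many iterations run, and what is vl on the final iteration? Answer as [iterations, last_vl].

VLMAX = (128 × 2) / 32 = 8 lanes
N=8: ⌈8/8⌉ = 1 iters; last vl = 8 − 0×8 = 8

[iterations, last_vl] = [1, 8]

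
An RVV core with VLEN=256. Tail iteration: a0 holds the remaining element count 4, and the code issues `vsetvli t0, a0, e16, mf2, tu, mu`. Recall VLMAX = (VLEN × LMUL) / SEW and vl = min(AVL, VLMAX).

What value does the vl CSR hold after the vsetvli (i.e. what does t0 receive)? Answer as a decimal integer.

vl = 4

VLMAX = (256 × 1/2) / 16 = 8 lanes
vl ← min(4, 8) = 4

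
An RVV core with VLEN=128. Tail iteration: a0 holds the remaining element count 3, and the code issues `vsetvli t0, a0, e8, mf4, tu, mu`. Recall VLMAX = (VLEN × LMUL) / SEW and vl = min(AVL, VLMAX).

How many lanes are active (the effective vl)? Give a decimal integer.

vl = 3

VLMAX = VLEN×LMUL/SEW = 128×1/4/8 = 4
AVL=3 ≤ VLMAX=4, so vl = 3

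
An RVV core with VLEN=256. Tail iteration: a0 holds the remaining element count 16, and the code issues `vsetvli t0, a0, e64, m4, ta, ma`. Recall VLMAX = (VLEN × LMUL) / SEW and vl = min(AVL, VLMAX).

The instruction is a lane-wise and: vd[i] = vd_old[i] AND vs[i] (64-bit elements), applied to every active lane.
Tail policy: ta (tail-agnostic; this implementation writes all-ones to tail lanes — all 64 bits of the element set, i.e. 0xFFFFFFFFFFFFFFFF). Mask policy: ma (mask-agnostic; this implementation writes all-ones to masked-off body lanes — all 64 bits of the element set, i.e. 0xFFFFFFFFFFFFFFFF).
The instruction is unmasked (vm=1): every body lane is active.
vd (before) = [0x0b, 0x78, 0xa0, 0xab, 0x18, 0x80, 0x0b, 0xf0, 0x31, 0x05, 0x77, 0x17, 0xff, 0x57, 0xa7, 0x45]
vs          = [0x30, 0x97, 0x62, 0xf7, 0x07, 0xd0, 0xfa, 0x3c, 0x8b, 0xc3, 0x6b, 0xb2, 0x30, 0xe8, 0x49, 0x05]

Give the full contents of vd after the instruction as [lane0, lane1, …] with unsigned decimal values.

VLMAX = (256 × 4) / 64 = 16 lanes
AVL=16 ≤ VLMAX=16, so vl = 16
vd[0] and(0x0b,0x30) -> 0x00
vd[1] and(0x78,0x97) -> 0x10
vd[2] and(0xa0,0x62) -> 0x20
vd[3] and(0xab,0xf7) -> 0xa3
vd[4] and(0x18,0x07) -> 0x00
vd[5] and(0x80,0xd0) -> 0x80
vd[6] and(0x0b,0xfa) -> 0x0a
vd[7] and(0xf0,0x3c) -> 0x30
vd[8] and(0x31,0x8b) -> 0x01
vd[9] and(0x05,0xc3) -> 0x01
vd[10] and(0x77,0x6b) -> 0x63
vd[11] and(0x17,0xb2) -> 0x12
vd[12] and(0xff,0x30) -> 0x30
vd[13] and(0x57,0xe8) -> 0x40
vd[14] and(0xa7,0x49) -> 0x01
vd[15] and(0x45,0x05) -> 0x05

vd = [0, 16, 32, 163, 0, 128, 10, 48, 1, 1, 99, 18, 48, 64, 1, 5]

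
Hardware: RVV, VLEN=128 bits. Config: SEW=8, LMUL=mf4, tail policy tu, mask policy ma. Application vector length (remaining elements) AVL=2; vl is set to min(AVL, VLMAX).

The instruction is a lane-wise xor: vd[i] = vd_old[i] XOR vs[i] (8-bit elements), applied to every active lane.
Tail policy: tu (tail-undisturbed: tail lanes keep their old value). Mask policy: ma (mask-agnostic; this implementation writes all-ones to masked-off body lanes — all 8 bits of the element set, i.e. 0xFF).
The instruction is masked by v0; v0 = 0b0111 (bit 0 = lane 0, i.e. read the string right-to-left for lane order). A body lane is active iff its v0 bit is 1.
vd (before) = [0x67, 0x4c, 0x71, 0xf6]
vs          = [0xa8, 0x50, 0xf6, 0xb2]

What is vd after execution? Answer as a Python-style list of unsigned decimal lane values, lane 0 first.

VLMAX = VLEN×LMUL/SEW = 128×1/4/8 = 4
vl = min(AVL, VLMAX) = min(2, 4) = 2
  i=0: xor(0x67,0xa8) → 207
  i=1: xor(0x4c,0x50) → 28
  i=2: tail/keep → 113
  i=3: tail/keep → 246

vd = [207, 28, 113, 246]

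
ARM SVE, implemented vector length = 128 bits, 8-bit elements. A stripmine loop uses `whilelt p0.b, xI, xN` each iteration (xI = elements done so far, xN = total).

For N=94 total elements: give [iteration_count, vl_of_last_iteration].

[iterations, last_vl] = [6, 14]

lane count: 128 div 8 = 16
94 elements at 16/iter → 6 passes, remainder 14 on the last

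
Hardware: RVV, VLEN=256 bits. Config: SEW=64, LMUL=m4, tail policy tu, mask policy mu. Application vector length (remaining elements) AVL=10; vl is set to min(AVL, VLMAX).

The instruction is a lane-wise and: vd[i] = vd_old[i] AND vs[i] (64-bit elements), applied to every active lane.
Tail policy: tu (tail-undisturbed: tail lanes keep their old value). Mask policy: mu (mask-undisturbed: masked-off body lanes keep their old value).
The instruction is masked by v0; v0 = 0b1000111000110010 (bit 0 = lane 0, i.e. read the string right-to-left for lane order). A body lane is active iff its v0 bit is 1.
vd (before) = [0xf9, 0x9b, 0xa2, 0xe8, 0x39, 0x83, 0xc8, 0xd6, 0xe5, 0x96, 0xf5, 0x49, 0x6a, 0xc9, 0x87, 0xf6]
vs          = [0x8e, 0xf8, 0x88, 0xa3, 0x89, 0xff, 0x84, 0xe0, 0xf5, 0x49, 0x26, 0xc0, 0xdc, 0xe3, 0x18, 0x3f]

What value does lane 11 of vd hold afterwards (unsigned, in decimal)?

lanes per group: 256·4/64 = 16
vl ← min(10, 16) = 10
vd[0] mask-off/keep -> 0xf9
vd[1] and(0x9b,0xf8) -> 0x98
vd[2] mask-off/keep -> 0xa2
vd[3] mask-off/keep -> 0xe8
vd[4] and(0x39,0x89) -> 0x09
vd[5] and(0x83,0xff) -> 0x83
vd[6] mask-off/keep -> 0xc8
vd[7] mask-off/keep -> 0xd6
vd[8] mask-off/keep -> 0xe5
vd[9] and(0x96,0x49) -> 0x00
vd[10] tail/keep -> 0xf5
vd[11] tail/keep -> 0x49
vd[12] tail/keep -> 0x6a
vd[13] tail/keep -> 0xc9
vd[14] tail/keep -> 0x87
vd[15] tail/keep -> 0xf6

vd[11] = 73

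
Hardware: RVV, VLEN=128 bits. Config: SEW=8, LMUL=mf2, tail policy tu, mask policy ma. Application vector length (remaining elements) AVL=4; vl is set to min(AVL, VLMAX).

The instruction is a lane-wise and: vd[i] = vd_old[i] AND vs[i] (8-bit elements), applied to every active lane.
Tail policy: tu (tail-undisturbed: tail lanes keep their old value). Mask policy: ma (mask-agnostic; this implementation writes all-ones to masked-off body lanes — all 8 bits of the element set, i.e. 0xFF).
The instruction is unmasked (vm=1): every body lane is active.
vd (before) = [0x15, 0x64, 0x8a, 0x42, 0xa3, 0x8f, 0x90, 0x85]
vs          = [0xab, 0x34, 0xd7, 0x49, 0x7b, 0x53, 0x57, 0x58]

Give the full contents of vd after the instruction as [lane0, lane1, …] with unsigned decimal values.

VLMAX = VLEN×LMUL/SEW = 128×1/2/8 = 8
vl ← min(4, 8) = 4
[0] and(0x15,0xab) = 0x01
[1] and(0x64,0x34) = 0x24
[2] and(0x8a,0xd7) = 0x82
[3] and(0x42,0x49) = 0x40
[4] tail/keep = 0xa3
[5] tail/keep = 0x8f
[6] tail/keep = 0x90
[7] tail/keep = 0x85

vd = [1, 36, 130, 64, 163, 143, 144, 133]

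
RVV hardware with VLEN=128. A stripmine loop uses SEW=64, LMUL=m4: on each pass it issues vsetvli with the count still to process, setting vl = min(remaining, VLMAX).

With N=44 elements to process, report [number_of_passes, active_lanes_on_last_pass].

[iterations, last_vl] = [6, 4]

VLMAX = (128 × 4) / 64 = 8 lanes
N=44: ⌈44/8⌉ = 6 iters; last vl = 44 − 5×8 = 4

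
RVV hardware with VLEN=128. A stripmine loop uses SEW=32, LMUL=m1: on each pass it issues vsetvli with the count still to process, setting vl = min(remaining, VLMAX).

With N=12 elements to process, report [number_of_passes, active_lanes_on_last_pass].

VLMAX = VLEN×LMUL/SEW = 128×1/32 = 4
iterations = ceil(12/4) = 3; final-pass vl = 4

[iterations, last_vl] = [3, 4]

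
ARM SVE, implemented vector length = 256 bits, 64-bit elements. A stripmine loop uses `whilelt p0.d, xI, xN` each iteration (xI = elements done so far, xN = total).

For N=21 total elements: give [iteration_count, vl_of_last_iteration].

register lanes = 256/64 = 4
21 elements at 4/iter → 6 passes, remainder 1 on the last

[iterations, last_vl] = [6, 1]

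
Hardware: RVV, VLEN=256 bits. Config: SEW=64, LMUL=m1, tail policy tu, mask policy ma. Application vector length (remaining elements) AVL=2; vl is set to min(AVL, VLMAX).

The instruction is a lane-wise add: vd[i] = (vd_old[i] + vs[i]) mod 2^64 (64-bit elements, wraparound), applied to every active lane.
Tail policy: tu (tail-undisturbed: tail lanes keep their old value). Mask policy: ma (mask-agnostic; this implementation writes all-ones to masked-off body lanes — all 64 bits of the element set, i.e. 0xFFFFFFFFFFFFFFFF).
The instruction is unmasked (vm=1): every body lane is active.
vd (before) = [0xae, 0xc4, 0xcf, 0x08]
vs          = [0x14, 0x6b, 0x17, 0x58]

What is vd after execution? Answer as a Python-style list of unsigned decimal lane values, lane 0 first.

vd = [194, 303, 207, 8]

VLMAX = (256 × 1) / 64 = 4 lanes
vl ← min(2, 4) = 2
lane  0: add(0xae,0x14) ⇒ 0xc2
lane  1: add(0xc4,0x6b) ⇒ 0x12f
lane  2: tail/keep ⇒ 0xcf
lane  3: tail/keep ⇒ 0x08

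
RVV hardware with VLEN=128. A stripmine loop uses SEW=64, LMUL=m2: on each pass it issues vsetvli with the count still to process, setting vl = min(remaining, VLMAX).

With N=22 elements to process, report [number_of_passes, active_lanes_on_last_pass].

lanes per group: 128·2/64 = 4
iterations = ceil(22/4) = 6; final-pass vl = 2

[iterations, last_vl] = [6, 2]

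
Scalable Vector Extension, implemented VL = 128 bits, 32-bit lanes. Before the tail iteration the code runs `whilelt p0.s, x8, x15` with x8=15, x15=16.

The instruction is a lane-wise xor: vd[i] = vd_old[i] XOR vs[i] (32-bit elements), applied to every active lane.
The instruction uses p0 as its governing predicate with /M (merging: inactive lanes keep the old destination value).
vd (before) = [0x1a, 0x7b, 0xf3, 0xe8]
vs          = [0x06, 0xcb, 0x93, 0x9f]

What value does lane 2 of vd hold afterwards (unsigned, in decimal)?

vd[2] = 243

register lanes = 128/32 = 4
active while 15+j < 16, i.e. j ∈ [0,1) capped at 4 ⇒ 1
lane  0: xor(0x1a,0x06) ⇒ 0x1c
lane  1: tail/keep ⇒ 0x7b
lane  2: tail/keep ⇒ 0xf3
lane  3: tail/keep ⇒ 0xe8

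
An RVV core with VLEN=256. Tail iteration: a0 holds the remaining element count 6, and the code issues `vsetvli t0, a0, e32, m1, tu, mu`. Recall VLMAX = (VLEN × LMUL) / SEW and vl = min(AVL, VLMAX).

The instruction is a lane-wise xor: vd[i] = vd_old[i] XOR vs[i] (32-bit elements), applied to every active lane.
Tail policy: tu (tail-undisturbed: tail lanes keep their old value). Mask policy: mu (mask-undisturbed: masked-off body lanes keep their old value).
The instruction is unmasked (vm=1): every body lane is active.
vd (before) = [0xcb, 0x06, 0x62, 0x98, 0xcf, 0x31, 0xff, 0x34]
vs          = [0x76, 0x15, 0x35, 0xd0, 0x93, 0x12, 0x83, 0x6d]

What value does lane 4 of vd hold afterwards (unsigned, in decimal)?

VLMAX = (256 × 1) / 32 = 8 lanes
vl ← min(6, 8) = 6
[0] xor(0xcb,0x76) = 0xbd
[1] xor(0x06,0x15) = 0x13
[2] xor(0x62,0x35) = 0x57
[3] xor(0x98,0xd0) = 0x48
[4] xor(0xcf,0x93) = 0x5c
[5] xor(0x31,0x12) = 0x23
[6] tail/keep = 0xff
[7] tail/keep = 0x34

vd[4] = 92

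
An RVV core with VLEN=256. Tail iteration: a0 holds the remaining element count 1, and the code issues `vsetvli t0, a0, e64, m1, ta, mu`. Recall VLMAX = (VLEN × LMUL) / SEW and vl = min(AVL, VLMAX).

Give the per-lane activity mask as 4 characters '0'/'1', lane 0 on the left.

predicate = 1000

lanes per group: 256·1/64 = 4
AVL=1 ≤ VLMAX=4, so vl = 1
bits (lane 0 leftmost): 1000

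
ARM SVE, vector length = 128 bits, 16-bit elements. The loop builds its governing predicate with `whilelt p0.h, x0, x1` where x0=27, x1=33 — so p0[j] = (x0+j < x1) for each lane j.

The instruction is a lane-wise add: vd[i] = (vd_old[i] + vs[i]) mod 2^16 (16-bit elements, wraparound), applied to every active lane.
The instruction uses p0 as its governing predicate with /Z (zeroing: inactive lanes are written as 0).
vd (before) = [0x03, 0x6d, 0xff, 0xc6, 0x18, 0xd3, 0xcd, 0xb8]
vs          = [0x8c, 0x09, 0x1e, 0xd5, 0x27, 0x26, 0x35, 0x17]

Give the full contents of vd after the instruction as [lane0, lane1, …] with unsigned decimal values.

vd = [143, 118, 285, 411, 63, 249, 0, 0]

lane count: 128 div 16 = 8
p0[j] = (27+j < 33); true for j=0..5 → 6 lanes set
[0] add(0x03,0x8c) = 0x8f
[1] add(0x6d,0x09) = 0x76
[2] add(0xff,0x1e) = 0x11d
[3] add(0xc6,0xd5) = 0x19b
[4] add(0x18,0x27) = 0x3f
[5] add(0xd3,0x26) = 0xf9
[6] tail/zero = 0x00
[7] tail/zero = 0x00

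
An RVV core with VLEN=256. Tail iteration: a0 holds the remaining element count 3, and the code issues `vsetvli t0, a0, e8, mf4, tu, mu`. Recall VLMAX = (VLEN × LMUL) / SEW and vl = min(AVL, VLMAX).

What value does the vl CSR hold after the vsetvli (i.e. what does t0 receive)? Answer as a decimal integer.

vl = 3

VLMAX = VLEN×LMUL/SEW = 256×1/4/8 = 8
AVL=3 ≤ VLMAX=8, so vl = 3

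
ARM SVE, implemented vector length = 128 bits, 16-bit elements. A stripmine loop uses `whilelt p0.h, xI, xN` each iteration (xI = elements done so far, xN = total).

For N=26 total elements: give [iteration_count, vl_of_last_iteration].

[iterations, last_vl] = [4, 2]

128-bit reg / 16-bit elem → 8 lanes
26 elements at 8/iter → 4 passes, remainder 2 on the last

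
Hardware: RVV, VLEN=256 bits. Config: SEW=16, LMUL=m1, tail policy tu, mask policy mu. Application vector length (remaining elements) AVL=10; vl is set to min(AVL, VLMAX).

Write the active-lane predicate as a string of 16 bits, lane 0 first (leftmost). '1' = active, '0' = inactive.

lanes per group: 256·1/16 = 16
vl ← min(10, 16) = 10
bits (lane 0 leftmost): 1111111111000000

predicate = 1111111111000000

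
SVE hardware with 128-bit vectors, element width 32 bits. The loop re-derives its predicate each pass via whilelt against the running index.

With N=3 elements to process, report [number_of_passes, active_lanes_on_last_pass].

register lanes = 128/32 = 4
iterations = ceil(3/4) = 1; final-pass vl = 3

[iterations, last_vl] = [1, 3]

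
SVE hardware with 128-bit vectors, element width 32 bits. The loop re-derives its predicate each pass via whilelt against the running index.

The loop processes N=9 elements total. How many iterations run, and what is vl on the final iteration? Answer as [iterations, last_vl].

lane count: 128 div 32 = 4
9 elements at 4/iter → 3 passes, remainder 1 on the last

[iterations, last_vl] = [3, 1]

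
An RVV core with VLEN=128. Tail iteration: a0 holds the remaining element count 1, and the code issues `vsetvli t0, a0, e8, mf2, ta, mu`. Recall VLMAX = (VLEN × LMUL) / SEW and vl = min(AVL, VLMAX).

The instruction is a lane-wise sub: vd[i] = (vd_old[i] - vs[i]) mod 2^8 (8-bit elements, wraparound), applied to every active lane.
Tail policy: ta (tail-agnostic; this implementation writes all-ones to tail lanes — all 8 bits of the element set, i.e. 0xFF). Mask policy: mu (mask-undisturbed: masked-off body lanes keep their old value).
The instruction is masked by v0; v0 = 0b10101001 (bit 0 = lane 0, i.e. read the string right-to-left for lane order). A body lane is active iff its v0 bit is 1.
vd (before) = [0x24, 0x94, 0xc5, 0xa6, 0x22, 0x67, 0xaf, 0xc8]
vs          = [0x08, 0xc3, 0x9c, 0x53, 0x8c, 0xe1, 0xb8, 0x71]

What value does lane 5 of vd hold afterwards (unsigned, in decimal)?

vd[5] = 255

lanes per group: 128·1/2/8 = 8
vl = min(AVL, VLMAX) = min(1, 8) = 1
  i=0: sub(0x24,0x08) → 28
  i=1: tail/ones → 255
  i=2: tail/ones → 255
  i=3: tail/ones → 255
  i=4: tail/ones → 255
  i=5: tail/ones → 255
  i=6: tail/ones → 255
  i=7: tail/ones → 255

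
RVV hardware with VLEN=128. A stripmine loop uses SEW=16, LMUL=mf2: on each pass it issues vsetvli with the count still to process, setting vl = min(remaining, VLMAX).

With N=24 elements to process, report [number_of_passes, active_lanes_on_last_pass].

[iterations, last_vl] = [6, 4]

lanes per group: 128·1/2/16 = 4
24 elements at 4/iter → 6 passes, remainder 4 on the last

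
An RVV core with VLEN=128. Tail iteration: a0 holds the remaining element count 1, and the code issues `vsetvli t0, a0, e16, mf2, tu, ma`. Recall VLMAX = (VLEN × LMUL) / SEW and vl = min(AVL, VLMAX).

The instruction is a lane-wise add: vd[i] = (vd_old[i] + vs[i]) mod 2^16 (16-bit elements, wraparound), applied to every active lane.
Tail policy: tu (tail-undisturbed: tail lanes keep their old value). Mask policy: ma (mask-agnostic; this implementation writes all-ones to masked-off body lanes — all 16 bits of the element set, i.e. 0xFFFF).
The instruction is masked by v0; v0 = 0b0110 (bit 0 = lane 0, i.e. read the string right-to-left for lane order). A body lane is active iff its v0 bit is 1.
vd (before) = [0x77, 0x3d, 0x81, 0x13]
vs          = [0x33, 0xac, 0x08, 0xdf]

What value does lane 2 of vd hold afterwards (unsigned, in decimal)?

VLMAX = (128 × 1/2) / 16 = 4 lanes
vl ← min(1, 4) = 1
  i=0: mask-off/ones → 65535
  i=1: tail/keep → 61
  i=2: tail/keep → 129
  i=3: tail/keep → 19

vd[2] = 129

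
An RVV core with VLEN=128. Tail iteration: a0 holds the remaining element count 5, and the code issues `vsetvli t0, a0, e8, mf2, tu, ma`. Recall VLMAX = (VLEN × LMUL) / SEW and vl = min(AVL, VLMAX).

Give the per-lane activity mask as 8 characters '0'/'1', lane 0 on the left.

predicate = 11111000

VLMAX = VLEN×LMUL/SEW = 128×1/2/8 = 8
vl = min(AVL, VLMAX) = min(5, 8) = 5
bits (lane 0 leftmost): 11111000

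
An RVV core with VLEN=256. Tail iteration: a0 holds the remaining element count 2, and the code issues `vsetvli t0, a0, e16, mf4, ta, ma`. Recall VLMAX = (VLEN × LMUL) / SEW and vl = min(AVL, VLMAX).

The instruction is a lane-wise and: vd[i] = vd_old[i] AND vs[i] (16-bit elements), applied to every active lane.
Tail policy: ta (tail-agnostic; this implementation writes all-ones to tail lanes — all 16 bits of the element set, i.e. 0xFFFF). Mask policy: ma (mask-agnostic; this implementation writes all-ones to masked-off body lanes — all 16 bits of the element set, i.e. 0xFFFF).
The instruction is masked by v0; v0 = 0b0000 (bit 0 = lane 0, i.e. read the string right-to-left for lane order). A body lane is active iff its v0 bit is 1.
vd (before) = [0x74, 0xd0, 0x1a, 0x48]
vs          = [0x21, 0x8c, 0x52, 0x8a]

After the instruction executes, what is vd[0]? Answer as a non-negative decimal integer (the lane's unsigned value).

VLMAX = VLEN×LMUL/SEW = 256×1/4/16 = 4
AVL=2 ≤ VLMAX=4, so vl = 2
vd[0] mask-off/ones -> 0xffff
vd[1] mask-off/ones -> 0xffff
vd[2] tail/ones -> 0xffff
vd[3] tail/ones -> 0xffff

vd[0] = 65535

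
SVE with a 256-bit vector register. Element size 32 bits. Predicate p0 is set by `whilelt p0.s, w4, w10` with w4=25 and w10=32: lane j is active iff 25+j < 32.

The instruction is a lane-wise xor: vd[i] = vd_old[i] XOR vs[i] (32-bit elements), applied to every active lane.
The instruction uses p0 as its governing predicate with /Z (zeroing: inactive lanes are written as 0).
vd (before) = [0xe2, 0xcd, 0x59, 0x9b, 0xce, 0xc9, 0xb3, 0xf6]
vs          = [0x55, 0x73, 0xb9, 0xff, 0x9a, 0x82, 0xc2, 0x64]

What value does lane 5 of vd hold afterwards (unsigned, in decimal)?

vd[5] = 75

register lanes = 256/32 = 8
p0[j] = (25+j < 32); true for j=0..6 → 7 lanes set
[0] xor(0xe2,0x55) = 0xb7
[1] xor(0xcd,0x73) = 0xbe
[2] xor(0x59,0xb9) = 0xe0
[3] xor(0x9b,0xff) = 0x64
[4] xor(0xce,0x9a) = 0x54
[5] xor(0xc9,0x82) = 0x4b
[6] xor(0xb3,0xc2) = 0x71
[7] tail/zero = 0x00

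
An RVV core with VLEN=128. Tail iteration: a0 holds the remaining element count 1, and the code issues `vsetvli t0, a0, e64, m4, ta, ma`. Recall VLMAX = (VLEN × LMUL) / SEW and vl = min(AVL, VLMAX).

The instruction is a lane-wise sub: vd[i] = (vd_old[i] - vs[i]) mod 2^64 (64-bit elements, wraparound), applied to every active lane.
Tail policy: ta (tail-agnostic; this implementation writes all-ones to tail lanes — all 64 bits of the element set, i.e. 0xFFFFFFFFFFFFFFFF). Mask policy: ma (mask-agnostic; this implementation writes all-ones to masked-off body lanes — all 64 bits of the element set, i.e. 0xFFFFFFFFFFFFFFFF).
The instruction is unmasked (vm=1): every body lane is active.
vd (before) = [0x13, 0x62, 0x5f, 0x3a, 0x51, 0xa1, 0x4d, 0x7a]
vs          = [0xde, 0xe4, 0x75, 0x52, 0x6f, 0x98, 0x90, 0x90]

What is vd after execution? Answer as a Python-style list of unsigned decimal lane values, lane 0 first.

lanes per group: 128·4/64 = 8
vl = min(AVL, VLMAX) = min(1, 8) = 1
lane  0: sub(0x13,0xde) ⇒ 0xffffffffffffff35
lane  1: tail/ones ⇒ 0xffffffffffffffff
lane  2: tail/ones ⇒ 0xffffffffffffffff
lane  3: tail/ones ⇒ 0xffffffffffffffff
lane  4: tail/ones ⇒ 0xffffffffffffffff
lane  5: tail/ones ⇒ 0xffffffffffffffff
lane  6: tail/ones ⇒ 0xffffffffffffffff
lane  7: tail/ones ⇒ 0xffffffffffffffff

vd = [18446744073709551413, 18446744073709551615, 18446744073709551615, 18446744073709551615, 18446744073709551615, 18446744073709551615, 18446744073709551615, 18446744073709551615]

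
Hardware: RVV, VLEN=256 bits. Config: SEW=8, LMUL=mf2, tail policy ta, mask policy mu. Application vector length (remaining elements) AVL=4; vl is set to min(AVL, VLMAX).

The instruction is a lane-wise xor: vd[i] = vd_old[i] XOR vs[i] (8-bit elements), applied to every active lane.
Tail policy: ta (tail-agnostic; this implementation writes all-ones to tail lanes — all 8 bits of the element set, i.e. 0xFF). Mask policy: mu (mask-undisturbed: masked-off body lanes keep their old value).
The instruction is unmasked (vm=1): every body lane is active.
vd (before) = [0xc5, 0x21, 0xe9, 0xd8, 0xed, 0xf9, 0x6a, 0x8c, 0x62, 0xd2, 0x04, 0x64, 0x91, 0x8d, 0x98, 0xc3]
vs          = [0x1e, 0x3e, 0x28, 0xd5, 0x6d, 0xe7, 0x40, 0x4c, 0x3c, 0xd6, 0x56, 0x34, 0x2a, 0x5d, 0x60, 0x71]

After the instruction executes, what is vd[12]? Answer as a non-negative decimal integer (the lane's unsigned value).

VLMAX = VLEN×LMUL/SEW = 256×1/2/8 = 16
vl ← min(4, 16) = 4
[0] xor(0xc5,0x1e) = 0xdb
[1] xor(0x21,0x3e) = 0x1f
[2] xor(0xe9,0x28) = 0xc1
[3] xor(0xd8,0xd5) = 0x0d
[4] tail/ones = 0xff
[5] tail/ones = 0xff
[6] tail/ones = 0xff
[7] tail/ones = 0xff
[8] tail/ones = 0xff
[9] tail/ones = 0xff
[10] tail/ones = 0xff
[11] tail/ones = 0xff
[12] tail/ones = 0xff
[13] tail/ones = 0xff
[14] tail/ones = 0xff
[15] tail/ones = 0xff

vd[12] = 255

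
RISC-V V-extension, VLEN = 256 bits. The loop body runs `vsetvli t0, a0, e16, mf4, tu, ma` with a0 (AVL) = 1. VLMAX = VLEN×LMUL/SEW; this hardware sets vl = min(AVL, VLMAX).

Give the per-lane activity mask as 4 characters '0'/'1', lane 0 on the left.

predicate = 1000

VLMAX = (256 × 1/4) / 16 = 4 lanes
vl = min(AVL, VLMAX) = min(1, 4) = 1
bits (lane 0 leftmost): 1000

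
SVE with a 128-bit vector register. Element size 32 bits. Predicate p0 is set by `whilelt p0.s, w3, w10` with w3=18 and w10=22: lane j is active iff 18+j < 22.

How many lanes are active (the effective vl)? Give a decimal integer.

vl = 4

128-bit reg / 32-bit elem → 4 lanes
active while 18+j < 22, i.e. j ∈ [0,4) capped at 4 ⇒ 4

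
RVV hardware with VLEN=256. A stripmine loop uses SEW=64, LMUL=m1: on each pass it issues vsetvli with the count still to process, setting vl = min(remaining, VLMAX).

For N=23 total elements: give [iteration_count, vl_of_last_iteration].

lanes per group: 256·1/64 = 4
23 elements at 4/iter → 6 passes, remainder 3 on the last

[iterations, last_vl] = [6, 3]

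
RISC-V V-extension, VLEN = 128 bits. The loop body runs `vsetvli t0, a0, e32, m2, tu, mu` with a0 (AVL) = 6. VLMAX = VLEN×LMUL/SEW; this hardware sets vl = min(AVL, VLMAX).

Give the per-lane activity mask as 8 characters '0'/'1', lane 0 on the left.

predicate = 11111100

lanes per group: 128·2/32 = 8
AVL=6 ≤ VLMAX=8, so vl = 6
bits (lane 0 leftmost): 11111100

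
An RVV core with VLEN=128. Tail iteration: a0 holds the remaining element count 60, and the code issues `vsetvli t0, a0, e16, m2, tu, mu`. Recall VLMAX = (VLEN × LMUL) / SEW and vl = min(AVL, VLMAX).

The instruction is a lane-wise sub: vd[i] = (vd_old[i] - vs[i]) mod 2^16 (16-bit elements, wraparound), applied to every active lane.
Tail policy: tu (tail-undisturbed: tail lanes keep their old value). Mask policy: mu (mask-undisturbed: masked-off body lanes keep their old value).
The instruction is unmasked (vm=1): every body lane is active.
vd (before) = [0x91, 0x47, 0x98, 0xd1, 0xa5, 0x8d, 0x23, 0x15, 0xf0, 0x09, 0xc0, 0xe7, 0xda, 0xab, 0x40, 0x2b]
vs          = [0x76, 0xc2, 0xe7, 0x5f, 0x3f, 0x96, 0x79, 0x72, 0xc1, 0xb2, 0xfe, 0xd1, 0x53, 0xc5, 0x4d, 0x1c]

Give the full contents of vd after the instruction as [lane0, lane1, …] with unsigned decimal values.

VLMAX = VLEN×LMUL/SEW = 128×2/16 = 16
AVL=60 > VLMAX=16, so vl = 16
[0] sub(0x91,0x76) = 0x1b
[1] sub(0x47,0xc2) = 0xff85
[2] sub(0x98,0xe7) = 0xffb1
[3] sub(0xd1,0x5f) = 0x72
[4] sub(0xa5,0x3f) = 0x66
[5] sub(0x8d,0x96) = 0xfff7
[6] sub(0x23,0x79) = 0xffaa
[7] sub(0x15,0x72) = 0xffa3
[8] sub(0xf0,0xc1) = 0x2f
[9] sub(0x09,0xb2) = 0xff57
[10] sub(0xc0,0xfe) = 0xffc2
[11] sub(0xe7,0xd1) = 0x16
[12] sub(0xda,0x53) = 0x87
[13] sub(0xab,0xc5) = 0xffe6
[14] sub(0x40,0x4d) = 0xfff3
[15] sub(0x2b,0x1c) = 0x0f

vd = [27, 65413, 65457, 114, 102, 65527, 65450, 65443, 47, 65367, 65474, 22, 135, 65510, 65523, 15]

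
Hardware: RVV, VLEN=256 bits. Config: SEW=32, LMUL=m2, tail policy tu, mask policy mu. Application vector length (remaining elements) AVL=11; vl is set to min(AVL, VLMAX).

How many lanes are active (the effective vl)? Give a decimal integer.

vl = 11

VLMAX = VLEN×LMUL/SEW = 256×2/32 = 16
AVL=11 ≤ VLMAX=16, so vl = 11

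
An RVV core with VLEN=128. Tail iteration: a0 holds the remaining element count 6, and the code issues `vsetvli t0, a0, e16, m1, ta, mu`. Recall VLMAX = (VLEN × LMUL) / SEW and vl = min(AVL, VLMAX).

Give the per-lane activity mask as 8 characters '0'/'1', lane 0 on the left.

lanes per group: 128·1/16 = 8
vl = min(AVL, VLMAX) = min(6, 8) = 6
bits (lane 0 leftmost): 11111100

predicate = 11111100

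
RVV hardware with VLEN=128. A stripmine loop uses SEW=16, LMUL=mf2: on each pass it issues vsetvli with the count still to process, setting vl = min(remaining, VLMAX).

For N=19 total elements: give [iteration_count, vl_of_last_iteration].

[iterations, last_vl] = [5, 3]

VLMAX = (128 × 1/2) / 16 = 4 lanes
N=19: ⌈19/4⌉ = 5 iters; last vl = 19 − 4×4 = 3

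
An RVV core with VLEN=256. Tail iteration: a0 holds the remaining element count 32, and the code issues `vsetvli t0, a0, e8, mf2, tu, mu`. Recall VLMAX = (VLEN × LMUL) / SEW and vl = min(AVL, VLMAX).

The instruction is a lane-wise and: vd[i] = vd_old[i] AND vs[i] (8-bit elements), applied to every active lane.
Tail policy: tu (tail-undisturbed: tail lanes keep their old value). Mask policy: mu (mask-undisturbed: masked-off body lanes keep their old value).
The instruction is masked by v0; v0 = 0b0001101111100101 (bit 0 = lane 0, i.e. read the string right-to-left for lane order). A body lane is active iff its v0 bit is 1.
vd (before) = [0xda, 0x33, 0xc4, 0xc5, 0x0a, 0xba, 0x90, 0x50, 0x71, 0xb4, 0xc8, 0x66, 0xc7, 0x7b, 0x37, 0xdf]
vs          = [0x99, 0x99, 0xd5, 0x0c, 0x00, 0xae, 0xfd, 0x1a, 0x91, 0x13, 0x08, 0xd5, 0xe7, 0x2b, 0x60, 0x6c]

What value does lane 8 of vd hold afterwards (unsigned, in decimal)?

VLMAX = (256 × 1/2) / 8 = 16 lanes
AVL=32 > VLMAX=16, so vl = 16
  i=0: and(0xda,0x99) → 152
  i=1: mask-off/keep → 51
  i=2: and(0xc4,0xd5) → 196
  i=3: mask-off/keep → 197
  i=4: mask-off/keep → 10
  i=5: and(0xba,0xae) → 170
  i=6: and(0x90,0xfd) → 144
  i=7: and(0x50,0x1a) → 16
  i=8: and(0x71,0x91) → 17
  i=9: and(0xb4,0x13) → 16
  i=10: mask-off/keep → 200
  i=11: and(0x66,0xd5) → 68
  i=12: and(0xc7,0xe7) → 199
  i=13: mask-off/keep → 123
  i=14: mask-off/keep → 55
  i=15: mask-off/keep → 223

vd[8] = 17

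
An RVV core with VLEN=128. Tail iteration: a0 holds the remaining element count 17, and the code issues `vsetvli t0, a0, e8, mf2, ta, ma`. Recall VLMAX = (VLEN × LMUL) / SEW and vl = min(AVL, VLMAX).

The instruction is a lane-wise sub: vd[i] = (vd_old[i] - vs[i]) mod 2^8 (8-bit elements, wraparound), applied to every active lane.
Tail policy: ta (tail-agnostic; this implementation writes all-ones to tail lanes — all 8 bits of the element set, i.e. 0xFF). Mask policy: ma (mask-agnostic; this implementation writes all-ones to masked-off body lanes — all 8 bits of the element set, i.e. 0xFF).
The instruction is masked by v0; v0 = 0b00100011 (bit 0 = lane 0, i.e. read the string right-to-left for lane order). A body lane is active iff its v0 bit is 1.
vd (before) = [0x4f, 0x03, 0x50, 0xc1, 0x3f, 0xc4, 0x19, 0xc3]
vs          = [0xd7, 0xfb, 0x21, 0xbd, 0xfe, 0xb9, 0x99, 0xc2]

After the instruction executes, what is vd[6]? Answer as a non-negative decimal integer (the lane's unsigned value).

VLMAX = (128 × 1/2) / 8 = 8 lanes
vl ← min(17, 8) = 8
lane  0: sub(0x4f,0xd7) ⇒ 0x78
lane  1: sub(0x03,0xfb) ⇒ 0x08
lane  2: mask-off/ones ⇒ 0xff
lane  3: mask-off/ones ⇒ 0xff
lane  4: mask-off/ones ⇒ 0xff
lane  5: sub(0xc4,0xb9) ⇒ 0x0b
lane  6: mask-off/ones ⇒ 0xff
lane  7: mask-off/ones ⇒ 0xff

vd[6] = 255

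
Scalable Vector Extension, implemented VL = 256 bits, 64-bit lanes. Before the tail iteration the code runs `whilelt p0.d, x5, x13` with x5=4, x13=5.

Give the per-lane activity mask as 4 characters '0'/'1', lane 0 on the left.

predicate = 1000

register lanes = 256/64 = 4
p0[j] = (4+j < 5); true for j=0..0 → 1 lanes set
bits (lane 0 leftmost): 1000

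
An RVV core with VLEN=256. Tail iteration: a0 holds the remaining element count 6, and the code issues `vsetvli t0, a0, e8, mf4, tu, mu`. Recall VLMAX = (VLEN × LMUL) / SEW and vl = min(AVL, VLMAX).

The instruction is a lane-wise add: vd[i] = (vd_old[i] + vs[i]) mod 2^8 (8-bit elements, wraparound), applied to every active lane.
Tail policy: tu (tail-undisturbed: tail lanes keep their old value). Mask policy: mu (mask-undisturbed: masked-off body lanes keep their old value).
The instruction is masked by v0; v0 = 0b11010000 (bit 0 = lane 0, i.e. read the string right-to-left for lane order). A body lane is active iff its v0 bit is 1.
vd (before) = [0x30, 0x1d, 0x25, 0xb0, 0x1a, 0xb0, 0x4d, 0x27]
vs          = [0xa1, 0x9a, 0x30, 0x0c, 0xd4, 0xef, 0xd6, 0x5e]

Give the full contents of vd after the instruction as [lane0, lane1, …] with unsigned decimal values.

VLMAX = (256 × 1/4) / 8 = 8 lanes
vl ← min(6, 8) = 6
  i=0: mask-off/keep → 48
  i=1: mask-off/keep → 29
  i=2: mask-off/keep → 37
  i=3: mask-off/keep → 176
  i=4: add(0x1a,0xd4) → 238
  i=5: mask-off/keep → 176
  i=6: tail/keep → 77
  i=7: tail/keep → 39

vd = [48, 29, 37, 176, 238, 176, 77, 39]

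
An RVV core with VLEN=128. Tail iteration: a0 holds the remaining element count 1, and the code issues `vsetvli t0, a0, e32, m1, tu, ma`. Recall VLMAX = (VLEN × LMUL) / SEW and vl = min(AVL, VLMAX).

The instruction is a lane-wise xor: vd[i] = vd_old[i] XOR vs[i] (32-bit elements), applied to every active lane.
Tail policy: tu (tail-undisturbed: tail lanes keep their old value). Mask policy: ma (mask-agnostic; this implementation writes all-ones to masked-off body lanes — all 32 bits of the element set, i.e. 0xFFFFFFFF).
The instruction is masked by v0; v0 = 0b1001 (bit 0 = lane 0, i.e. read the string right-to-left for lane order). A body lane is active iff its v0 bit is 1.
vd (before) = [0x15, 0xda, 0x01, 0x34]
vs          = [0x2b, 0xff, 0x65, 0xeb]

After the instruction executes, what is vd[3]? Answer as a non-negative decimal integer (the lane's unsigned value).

vd[3] = 52

lanes per group: 128·1/32 = 4
AVL=1 ≤ VLMAX=4, so vl = 1
lane  0: xor(0x15,0x2b) ⇒ 0x3e
lane  1: tail/keep ⇒ 0xda
lane  2: tail/keep ⇒ 0x01
lane  3: tail/keep ⇒ 0x34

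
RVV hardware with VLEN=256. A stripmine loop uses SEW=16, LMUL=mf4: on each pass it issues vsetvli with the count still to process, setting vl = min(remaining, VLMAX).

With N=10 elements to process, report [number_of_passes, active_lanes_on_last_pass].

lanes per group: 256·1/4/16 = 4
10 elements at 4/iter → 3 passes, remainder 2 on the last

[iterations, last_vl] = [3, 2]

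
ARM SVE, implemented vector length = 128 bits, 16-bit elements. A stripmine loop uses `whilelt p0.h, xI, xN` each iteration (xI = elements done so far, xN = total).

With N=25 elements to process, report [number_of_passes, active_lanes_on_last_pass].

[iterations, last_vl] = [4, 1]

register lanes = 128/16 = 8
25 elements at 8/iter → 4 passes, remainder 1 on the last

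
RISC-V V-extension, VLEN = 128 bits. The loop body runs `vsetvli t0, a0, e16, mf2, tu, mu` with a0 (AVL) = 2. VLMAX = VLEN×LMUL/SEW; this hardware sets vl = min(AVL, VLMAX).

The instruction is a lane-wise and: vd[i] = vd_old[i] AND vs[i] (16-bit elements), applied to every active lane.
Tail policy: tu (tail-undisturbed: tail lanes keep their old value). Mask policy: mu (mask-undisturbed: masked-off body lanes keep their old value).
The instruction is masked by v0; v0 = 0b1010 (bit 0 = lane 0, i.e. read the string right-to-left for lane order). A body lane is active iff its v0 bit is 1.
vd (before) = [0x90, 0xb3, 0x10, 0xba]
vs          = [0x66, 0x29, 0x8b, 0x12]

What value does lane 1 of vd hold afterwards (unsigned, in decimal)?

vd[1] = 33

lanes per group: 128·1/2/16 = 4
vl = min(AVL, VLMAX) = min(2, 4) = 2
[0] mask-off/keep = 0x90
[1] and(0xb3,0x29) = 0x21
[2] tail/keep = 0x10
[3] tail/keep = 0xba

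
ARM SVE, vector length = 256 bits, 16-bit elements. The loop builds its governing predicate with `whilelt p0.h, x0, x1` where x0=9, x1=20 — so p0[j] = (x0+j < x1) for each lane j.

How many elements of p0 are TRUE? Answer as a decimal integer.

vl = 11

register lanes = 256/16 = 16
p0[j] = (9+j < 20); true for j=0..10 → 11 lanes set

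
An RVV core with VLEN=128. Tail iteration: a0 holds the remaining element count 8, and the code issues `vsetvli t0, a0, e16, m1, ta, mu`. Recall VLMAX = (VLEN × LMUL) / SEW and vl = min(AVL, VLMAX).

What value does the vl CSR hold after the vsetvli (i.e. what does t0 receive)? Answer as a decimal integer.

vl = 8

lanes per group: 128·1/16 = 8
vl ← min(8, 8) = 8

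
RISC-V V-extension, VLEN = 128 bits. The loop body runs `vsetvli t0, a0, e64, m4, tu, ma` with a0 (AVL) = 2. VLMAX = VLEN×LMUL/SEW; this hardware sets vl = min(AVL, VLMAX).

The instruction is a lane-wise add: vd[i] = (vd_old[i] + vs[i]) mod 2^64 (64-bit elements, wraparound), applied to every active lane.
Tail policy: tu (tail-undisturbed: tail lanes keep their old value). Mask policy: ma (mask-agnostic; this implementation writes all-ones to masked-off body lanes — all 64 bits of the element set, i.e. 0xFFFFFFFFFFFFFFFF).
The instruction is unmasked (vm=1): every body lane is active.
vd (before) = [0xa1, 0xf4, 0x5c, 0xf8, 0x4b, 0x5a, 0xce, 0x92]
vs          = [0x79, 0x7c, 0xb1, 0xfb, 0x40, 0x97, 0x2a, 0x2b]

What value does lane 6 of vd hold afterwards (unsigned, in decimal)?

vd[6] = 206

lanes per group: 128·4/64 = 8
AVL=2 ≤ VLMAX=8, so vl = 2
  i=0: add(0xa1,0x79) → 282
  i=1: add(0xf4,0x7c) → 368
  i=2: tail/keep → 92
  i=3: tail/keep → 248
  i=4: tail/keep → 75
  i=5: tail/keep → 90
  i=6: tail/keep → 206
  i=7: tail/keep → 146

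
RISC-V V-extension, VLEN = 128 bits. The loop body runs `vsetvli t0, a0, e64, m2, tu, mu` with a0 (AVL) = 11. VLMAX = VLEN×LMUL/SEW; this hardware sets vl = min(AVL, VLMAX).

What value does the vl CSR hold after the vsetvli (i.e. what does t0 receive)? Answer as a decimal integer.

VLMAX = (128 × 2) / 64 = 4 lanes
vl = min(AVL, VLMAX) = min(11, 4) = 4

vl = 4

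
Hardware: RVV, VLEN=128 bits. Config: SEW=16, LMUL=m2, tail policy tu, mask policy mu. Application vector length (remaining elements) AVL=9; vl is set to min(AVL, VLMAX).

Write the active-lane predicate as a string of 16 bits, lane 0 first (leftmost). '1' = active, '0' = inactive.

lanes per group: 128·2/16 = 16
vl ← min(9, 16) = 9
bits (lane 0 leftmost): 1111111110000000

predicate = 1111111110000000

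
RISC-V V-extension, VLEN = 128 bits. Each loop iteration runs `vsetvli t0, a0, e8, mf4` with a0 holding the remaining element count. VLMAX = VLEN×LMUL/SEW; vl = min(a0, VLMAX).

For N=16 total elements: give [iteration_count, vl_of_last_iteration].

[iterations, last_vl] = [4, 4]

VLMAX = (128 × 1/4) / 8 = 4 lanes
N=16: ⌈16/4⌉ = 4 iters; last vl = 16 − 3×4 = 4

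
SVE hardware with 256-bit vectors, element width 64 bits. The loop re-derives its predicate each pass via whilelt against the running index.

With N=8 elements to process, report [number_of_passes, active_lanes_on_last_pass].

256-bit reg / 64-bit elem → 4 lanes
8 elements at 4/iter → 2 passes, remainder 4 on the last

[iterations, last_vl] = [2, 4]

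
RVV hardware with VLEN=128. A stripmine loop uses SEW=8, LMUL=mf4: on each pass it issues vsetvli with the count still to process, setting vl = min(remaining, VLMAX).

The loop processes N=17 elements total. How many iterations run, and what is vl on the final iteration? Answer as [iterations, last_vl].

lanes per group: 128·1/4/8 = 4
iterations = ceil(17/4) = 5; final-pass vl = 1

[iterations, last_vl] = [5, 1]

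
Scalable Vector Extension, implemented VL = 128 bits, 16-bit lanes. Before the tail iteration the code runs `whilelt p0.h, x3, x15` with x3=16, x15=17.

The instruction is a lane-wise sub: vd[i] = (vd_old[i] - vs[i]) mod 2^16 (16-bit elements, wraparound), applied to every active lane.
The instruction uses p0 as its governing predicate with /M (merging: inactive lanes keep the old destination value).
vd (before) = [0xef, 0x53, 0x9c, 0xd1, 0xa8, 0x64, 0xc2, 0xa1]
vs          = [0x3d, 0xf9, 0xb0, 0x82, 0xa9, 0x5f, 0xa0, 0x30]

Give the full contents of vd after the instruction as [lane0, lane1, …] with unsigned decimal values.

vd = [178, 83, 156, 209, 168, 100, 194, 161]

register lanes = 128/16 = 8
whilelt: lane j active iff 16+j < 17 → j < 1 → 1 active
  i=0: sub(0xef,0x3d) → 178
  i=1: tail/keep → 83
  i=2: tail/keep → 156
  i=3: tail/keep → 209
  i=4: tail/keep → 168
  i=5: tail/keep → 100
  i=6: tail/keep → 194
  i=7: tail/keep → 161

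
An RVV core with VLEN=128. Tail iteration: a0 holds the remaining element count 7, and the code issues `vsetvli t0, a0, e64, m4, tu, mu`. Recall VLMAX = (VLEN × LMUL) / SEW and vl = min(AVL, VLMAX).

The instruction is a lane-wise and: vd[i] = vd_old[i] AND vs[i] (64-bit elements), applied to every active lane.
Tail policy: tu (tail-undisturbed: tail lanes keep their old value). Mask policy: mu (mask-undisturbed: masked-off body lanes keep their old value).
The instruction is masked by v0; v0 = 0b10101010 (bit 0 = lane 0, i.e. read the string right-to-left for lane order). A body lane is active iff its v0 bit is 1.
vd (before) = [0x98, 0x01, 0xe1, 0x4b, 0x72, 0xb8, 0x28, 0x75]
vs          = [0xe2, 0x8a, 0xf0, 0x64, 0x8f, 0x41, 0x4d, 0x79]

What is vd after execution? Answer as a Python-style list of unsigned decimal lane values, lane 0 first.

lanes per group: 128·4/64 = 8
AVL=7 ≤ VLMAX=8, so vl = 7
vd[0] mask-off/keep -> 0x98
vd[1] and(0x01,0x8a) -> 0x00
vd[2] mask-off/keep -> 0xe1
vd[3] and(0x4b,0x64) -> 0x40
vd[4] mask-off/keep -> 0x72
vd[5] and(0xb8,0x41) -> 0x00
vd[6] mask-off/keep -> 0x28
vd[7] tail/keep -> 0x75

vd = [152, 0, 225, 64, 114, 0, 40, 117]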